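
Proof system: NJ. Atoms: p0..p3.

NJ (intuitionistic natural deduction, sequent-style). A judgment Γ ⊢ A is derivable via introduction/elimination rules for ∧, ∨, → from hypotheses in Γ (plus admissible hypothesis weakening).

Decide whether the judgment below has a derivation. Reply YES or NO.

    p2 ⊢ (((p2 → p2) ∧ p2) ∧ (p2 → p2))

Proof tree:
[∧I] p2 ⊢ (((p2 → p2) ∧ p2) ∧ (p2 → p2))
  [∧I] p2 ⊢ ((p2 → p2) ∧ p2)
    [→I]  ⊢ (p2 → p2)
      [Ax] p2 ⊢ p2
    [Ax] p2 ⊢ p2
  [→I]  ⊢ (p2 → p2)
    [Ax] p2 ⊢ p2

Result: YES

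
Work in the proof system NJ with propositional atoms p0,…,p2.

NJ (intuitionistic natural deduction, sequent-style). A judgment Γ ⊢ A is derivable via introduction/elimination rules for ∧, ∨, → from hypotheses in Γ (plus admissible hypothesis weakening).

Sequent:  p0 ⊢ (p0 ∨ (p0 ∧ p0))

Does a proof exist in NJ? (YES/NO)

Derivation (root first):
[∨I₂] p0 ⊢ (p0 ∨ (p0 ∧ p0))
  [∧I] p0 ⊢ (p0 ∧ p0)
    [Ax] p0 ⊢ p0
    [Ax] p0 ⊢ p0

Result: YES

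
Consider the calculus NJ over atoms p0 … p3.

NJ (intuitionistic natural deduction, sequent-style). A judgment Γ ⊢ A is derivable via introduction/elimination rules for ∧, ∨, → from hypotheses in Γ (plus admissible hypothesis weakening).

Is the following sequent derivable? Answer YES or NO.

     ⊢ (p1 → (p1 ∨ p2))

Derivation (root first):
[→I]  ⊢ (p1 → (p1 ∨ p2))
  [∨I₁] p1 ⊢ (p1 ∨ p2)
    [Ax] p1 ⊢ p1

Result: YES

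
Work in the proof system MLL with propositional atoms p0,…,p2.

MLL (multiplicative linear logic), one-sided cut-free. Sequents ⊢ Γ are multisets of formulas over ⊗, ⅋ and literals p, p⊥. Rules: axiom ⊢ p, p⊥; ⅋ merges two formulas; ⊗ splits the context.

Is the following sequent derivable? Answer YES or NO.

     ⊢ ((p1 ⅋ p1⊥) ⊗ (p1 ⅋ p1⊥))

Derivation (root first):
[⊗]  ⊢ ((p1 ⅋ p1⊥) ⊗ (p1 ⅋ p1⊥))
  [⅋]  ⊢ (p1 ⅋ p1⊥)
    [Ax]  ⊢ p1, p1⊥
  [⅋]  ⊢ (p1 ⅋ p1⊥)
    [Ax]  ⊢ p1, p1⊥

Result: YES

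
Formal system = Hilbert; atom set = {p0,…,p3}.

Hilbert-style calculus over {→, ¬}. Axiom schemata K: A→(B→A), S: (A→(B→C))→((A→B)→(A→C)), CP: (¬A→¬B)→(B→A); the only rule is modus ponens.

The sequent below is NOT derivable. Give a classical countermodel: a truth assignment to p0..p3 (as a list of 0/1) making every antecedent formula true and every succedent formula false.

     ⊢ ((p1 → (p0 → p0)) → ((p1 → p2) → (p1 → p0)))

Enumerate valuations to refute Γ ⊢ Δ:
  v=0000: Γ:[] Δ:[((p1 → (p0 → p0)) → ((p1 → p2) → (p1 → p0)))=T] refutes=False
  v=0001: Γ:[] Δ:[((p1 → (p0 → p0)) → ((p1 → p2) → (p1 → p0)))=T] refutes=False
  v=0010: Γ:[] Δ:[((p1 → (p0 → p0)) → ((p1 → p2) → (p1 → p0)))=T] refutes=False
  v=0011: Γ:[] Δ:[((p1 → (p0 → p0)) → ((p1 → p2) → (p1 → p0)))=T] refutes=False
  v=0100: Γ:[] Δ:[((p1 → (p0 → p0)) → ((p1 → p2) → (p1 → p0)))=T] refutes=False
  v=0101: Γ:[] Δ:[((p1 → (p0 → p0)) → ((p1 → p2) → (p1 → p0)))=T] refutes=False
  v=0110: Γ:[] Δ:[((p1 → (p0 → p0)) → ((p1 → p2) → (p1 → p0)))=F] refutes=True  ← countermodel

Result: [0, 1, 1, 0]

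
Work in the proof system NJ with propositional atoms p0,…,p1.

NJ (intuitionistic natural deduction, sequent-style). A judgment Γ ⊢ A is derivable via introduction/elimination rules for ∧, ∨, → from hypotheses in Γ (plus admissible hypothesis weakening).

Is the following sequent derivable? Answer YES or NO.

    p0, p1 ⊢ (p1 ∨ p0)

Proof tree:
[Wk] p0, p1 ⊢ (p1 ∨ p0)
  [∨I₂] p0 ⊢ (p1 ∨ p0)
    [Ax] p0 ⊢ p0

Result: YES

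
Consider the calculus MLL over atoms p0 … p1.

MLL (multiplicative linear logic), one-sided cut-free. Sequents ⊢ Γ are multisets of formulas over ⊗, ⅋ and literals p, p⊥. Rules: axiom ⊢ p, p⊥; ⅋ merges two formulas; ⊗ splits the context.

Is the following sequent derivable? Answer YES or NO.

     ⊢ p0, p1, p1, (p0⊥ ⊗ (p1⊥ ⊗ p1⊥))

Derivation trace:
[⊗]  ⊢ p0, p1, p1, (p0⊥ ⊗ (p1⊥ ⊗ p1⊥))
  [Ax]  ⊢ p0, p0⊥
  [⊗]  ⊢ p1, p1, (p1⊥ ⊗ p1⊥)
    [Ax]  ⊢ p1, p1⊥
    [Ax]  ⊢ p1, p1⊥

Result: YES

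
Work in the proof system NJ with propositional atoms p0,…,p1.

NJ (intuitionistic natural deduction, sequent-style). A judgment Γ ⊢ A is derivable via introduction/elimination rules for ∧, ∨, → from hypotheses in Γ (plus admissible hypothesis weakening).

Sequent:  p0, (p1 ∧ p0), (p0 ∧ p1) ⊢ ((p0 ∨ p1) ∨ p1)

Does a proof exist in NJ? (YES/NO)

Proof tree:
[∨I₁] p0, (p1 ∧ p0), (p0 ∧ p1) ⊢ ((p0 ∨ p1) ∨ p1)
  [∨I₁] p0, (p1 ∧ p0), (p0 ∧ p1) ⊢ (p0 ∨ p1)
    [Wk] p0, (p1 ∧ p0), (p0 ∧ p1) ⊢ p0
      [Wk] p0, (p1 ∧ p0) ⊢ p0
        [Ax] p0 ⊢ p0

Result: YES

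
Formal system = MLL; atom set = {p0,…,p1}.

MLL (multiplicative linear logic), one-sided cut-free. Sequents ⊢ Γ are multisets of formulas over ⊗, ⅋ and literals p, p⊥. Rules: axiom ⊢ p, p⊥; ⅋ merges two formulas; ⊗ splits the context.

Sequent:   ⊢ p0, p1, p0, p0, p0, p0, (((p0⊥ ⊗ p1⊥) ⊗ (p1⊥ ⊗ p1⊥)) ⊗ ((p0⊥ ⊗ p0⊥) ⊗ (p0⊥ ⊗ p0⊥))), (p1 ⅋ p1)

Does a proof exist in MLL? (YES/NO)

Proof tree:
[⅋]  ⊢ p0, p1, p0, p0, p0, p0, (((p0⊥ ⊗ p1⊥) ⊗ (p1⊥ ⊗ p1⊥)) ⊗ ((p0⊥ ⊗ p0⊥) ⊗ (p0⊥ ⊗ p0⊥))), (p1 ⅋ p1)
  [⊗]  ⊢ p0, p1, p1, p1, p0, p0, p0, p0, (((p0⊥ ⊗ p1⊥) ⊗ (p1⊥ ⊗ p1⊥)) ⊗ ((p0⊥ ⊗ p0⊥) ⊗ (p0⊥ ⊗ p0⊥)))
    [⊗]  ⊢ p0, p1, p1, p1, ((p0⊥ ⊗ p1⊥) ⊗ (p1⊥ ⊗ p1⊥))
      [⊗]  ⊢ p0, p1, (p0⊥ ⊗ p1⊥)
        [Ax]  ⊢ p0, p0⊥
        [Ax]  ⊢ p1, p1⊥
      [⊗]  ⊢ p1, p1, (p1⊥ ⊗ p1⊥)
        [Ax]  ⊢ p1, p1⊥
        [Ax]  ⊢ p1, p1⊥
    [⊗]  ⊢ p0, p0, p0, p0, ((p0⊥ ⊗ p0⊥) ⊗ (p0⊥ ⊗ p0⊥))
      [⊗]  ⊢ p0, p0, (p0⊥ ⊗ p0⊥)
        [Ax]  ⊢ p0, p0⊥
        [Ax]  ⊢ p0, p0⊥
      [⊗]  ⊢ p0, p0, (p0⊥ ⊗ p0⊥)
        [Ax]  ⊢ p0, p0⊥
        [Ax]  ⊢ p0, p0⊥

Result: YES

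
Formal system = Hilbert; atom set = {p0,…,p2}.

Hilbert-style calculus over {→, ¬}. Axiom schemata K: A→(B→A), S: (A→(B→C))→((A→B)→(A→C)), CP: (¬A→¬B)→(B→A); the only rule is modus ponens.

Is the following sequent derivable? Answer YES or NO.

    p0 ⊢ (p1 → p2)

Search for a countermodel by truth-table:
  v=000: Γ:[p0=F] Δ:[(p1 → p2)=T] refutes=False
  v=001: Γ:[p0=F] Δ:[(p1 → p2)=T] refutes=False
  v=010: Γ:[p0=F] Δ:[(p1 → p2)=F] refutes=False
  v=011: Γ:[p0=F] Δ:[(p1 → p2)=T] refutes=False
  v=100: Γ:[p0=T] Δ:[(p1 → p2)=T] refutes=False
  v=101: Γ:[p0=T] Δ:[(p1 → p2)=T] refutes=False
  v=110: Γ:[p0=T] Δ:[(p1 → p2)=F] refutes=True  ← countermodel

Result: NO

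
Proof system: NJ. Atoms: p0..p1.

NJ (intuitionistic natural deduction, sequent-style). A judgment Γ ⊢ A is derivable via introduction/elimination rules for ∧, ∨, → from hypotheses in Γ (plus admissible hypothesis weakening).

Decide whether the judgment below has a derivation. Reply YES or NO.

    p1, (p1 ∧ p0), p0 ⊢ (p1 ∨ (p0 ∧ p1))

Derivation (root first):
[∨I₂] p1, (p1 ∧ p0), p0 ⊢ (p1 ∨ (p0 ∧ p1))
  [∧I] p1, (p1 ∧ p0), p0 ⊢ (p0 ∧ p1)
    [Ax] p0 ⊢ p0
    [Wk] p1, (p1 ∧ p0) ⊢ p1
      [Ax] p1 ⊢ p1

Result: YES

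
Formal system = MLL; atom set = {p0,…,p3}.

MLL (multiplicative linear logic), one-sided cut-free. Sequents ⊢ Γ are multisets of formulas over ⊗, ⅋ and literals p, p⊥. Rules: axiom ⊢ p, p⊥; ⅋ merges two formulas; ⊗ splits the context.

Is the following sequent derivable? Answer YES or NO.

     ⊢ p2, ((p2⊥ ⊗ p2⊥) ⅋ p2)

Derivation (root first):
[⅋]  ⊢ p2, ((p2⊥ ⊗ p2⊥) ⅋ p2)
  [⊗]  ⊢ p2, p2, (p2⊥ ⊗ p2⊥)
    [Ax]  ⊢ p2, p2⊥
    [Ax]  ⊢ p2, p2⊥

Result: YES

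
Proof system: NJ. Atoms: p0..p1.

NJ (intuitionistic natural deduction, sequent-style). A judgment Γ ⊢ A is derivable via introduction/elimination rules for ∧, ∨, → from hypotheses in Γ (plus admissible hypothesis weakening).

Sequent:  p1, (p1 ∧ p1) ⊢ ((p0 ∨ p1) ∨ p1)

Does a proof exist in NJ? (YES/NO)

Proof tree:
[∨I₁] p1, (p1 ∧ p1) ⊢ ((p0 ∨ p1) ∨ p1)
  [Wk] p1, (p1 ∧ p1) ⊢ (p0 ∨ p1)
    [∨I₂] p1 ⊢ (p0 ∨ p1)
      [Ax] p1 ⊢ p1

Result: YES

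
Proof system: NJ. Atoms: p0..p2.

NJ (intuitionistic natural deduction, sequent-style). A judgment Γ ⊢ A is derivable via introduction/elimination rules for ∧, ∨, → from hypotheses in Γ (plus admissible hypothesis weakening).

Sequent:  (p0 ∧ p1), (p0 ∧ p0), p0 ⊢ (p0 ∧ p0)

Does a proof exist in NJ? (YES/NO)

Derivation trace:
[∧I] (p0 ∧ p1), (p0 ∧ p0), p0 ⊢ (p0 ∧ p0)
  [Wk] p0, (p0 ∧ p0), (p0 ∧ p1) ⊢ p0
    [Wk] p0, (p0 ∧ p0) ⊢ p0
      [Ax] p0 ⊢ p0
  [Ax] p0 ⊢ p0

Result: YES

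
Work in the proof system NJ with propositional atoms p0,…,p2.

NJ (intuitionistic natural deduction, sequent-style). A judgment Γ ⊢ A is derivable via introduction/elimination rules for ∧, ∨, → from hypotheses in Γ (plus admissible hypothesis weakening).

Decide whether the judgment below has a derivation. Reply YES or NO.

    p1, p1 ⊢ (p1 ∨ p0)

Derivation trace:
[∨I₁] p1, p1 ⊢ (p1 ∨ p0)
  [Wk] p1, p1 ⊢ p1
    [Ax] p1 ⊢ p1

Result: YES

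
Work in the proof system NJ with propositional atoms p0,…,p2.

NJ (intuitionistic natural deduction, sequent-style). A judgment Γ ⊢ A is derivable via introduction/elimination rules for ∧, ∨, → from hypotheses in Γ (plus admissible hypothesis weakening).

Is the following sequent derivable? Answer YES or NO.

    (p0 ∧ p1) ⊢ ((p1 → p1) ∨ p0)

Derivation trace:
[∨I₁] (p0 ∧ p1) ⊢ ((p1 → p1) ∨ p0)
  [→I] (p0 ∧ p1) ⊢ (p1 → p1)
    [Wk] p1, (p0 ∧ p1) ⊢ p1
      [Ax] p1 ⊢ p1

Result: YES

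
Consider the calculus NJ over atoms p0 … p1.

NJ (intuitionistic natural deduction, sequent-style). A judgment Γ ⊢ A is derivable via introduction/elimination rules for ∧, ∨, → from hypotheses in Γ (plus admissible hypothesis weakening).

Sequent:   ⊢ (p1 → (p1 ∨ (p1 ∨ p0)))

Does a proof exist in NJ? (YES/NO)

Proof tree:
[→I]  ⊢ (p1 → (p1 ∨ (p1 ∨ p0)))
  [∨I₂] p1 ⊢ (p1 ∨ (p1 ∨ p0))
    [∨I₁] p1 ⊢ (p1 ∨ p0)
      [Ax] p1 ⊢ p1

Result: YES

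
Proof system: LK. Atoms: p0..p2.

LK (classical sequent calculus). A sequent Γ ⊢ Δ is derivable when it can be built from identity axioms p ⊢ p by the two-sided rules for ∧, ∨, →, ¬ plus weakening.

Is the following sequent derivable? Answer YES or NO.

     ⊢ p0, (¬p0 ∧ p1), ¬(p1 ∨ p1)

Derivation (root first):
[¬R]  ⊢ p0, (¬p0 ∧ p1), ¬(p1 ∨ p1)
  [∧R] (p1 ∨ p1) ⊢ p0, (¬p0 ∧ p1)
    [¬R]  ⊢ p0, ¬p0
      [Ax] p0 ⊢ p0
    [∨L] (p1 ∨ p1) ⊢ p1
      [Ax] p1 ⊢ p1
      [Ax] p1 ⊢ p1

Result: YES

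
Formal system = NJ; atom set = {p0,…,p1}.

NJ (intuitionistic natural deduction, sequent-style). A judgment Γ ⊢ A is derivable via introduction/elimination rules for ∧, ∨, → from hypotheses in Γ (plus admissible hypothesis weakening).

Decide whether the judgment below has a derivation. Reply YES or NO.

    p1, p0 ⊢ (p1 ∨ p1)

Derivation trace:
[∨I₁] p1, p0 ⊢ (p1 ∨ p1)
  [Wk] p1, p0 ⊢ p1
    [Ax] p1 ⊢ p1

Result: YES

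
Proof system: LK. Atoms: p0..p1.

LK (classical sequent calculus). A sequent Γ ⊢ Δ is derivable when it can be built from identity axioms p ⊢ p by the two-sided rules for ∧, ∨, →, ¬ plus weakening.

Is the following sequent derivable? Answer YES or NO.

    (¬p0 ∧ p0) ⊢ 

Proof tree:
[∧L] (¬p0 ∧ p0) ⊢ 
  [¬L] p0, ¬p0 ⊢ 
    [Ax] p0 ⊢ p0

Result: YES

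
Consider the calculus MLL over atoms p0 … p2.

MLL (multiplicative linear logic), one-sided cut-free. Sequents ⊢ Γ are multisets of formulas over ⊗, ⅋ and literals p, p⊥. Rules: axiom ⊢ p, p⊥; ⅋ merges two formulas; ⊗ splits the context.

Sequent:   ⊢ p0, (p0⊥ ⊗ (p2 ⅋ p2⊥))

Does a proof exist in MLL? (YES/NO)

Proof tree:
[⊗]  ⊢ p0, (p0⊥ ⊗ (p2 ⅋ p2⊥))
  [Ax]  ⊢ p0, p0⊥
  [⅋]  ⊢ (p2 ⅋ p2⊥)
    [Ax]  ⊢ p2, p2⊥

Result: YES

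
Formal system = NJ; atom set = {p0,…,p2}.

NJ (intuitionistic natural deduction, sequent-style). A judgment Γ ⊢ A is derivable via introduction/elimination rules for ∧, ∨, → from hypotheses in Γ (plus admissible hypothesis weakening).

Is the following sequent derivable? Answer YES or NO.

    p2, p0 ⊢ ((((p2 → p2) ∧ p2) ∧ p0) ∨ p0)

Derivation trace:
[∨I₁] p2, p0 ⊢ ((((p2 → p2) ∧ p2) ∧ p0) ∨ p0)
  [∧I] p2, p0 ⊢ (((p2 → p2) ∧ p2) ∧ p0)
    [∧I] p2 ⊢ ((p2 → p2) ∧ p2)
      [→I]  ⊢ (p2 → p2)
        [Ax] p2 ⊢ p2
      [Ax] p2 ⊢ p2
    [Ax] p0 ⊢ p0

Result: YES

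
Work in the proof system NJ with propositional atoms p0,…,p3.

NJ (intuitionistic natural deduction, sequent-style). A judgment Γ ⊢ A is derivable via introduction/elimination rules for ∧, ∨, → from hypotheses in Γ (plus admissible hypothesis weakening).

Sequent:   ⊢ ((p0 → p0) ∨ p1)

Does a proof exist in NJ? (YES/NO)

Proof tree:
[∨I₁]  ⊢ ((p0 → p0) ∨ p1)
  [→I]  ⊢ (p0 → p0)
    [Ax] p0 ⊢ p0

Result: YES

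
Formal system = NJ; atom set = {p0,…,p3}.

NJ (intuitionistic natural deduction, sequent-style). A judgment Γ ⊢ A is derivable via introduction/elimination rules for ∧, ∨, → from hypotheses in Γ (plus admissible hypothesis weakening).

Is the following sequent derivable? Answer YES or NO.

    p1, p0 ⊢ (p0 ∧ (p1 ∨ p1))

Proof tree:
[∧I] p1, p0 ⊢ (p0 ∧ (p1 ∨ p1))
  [Ax] p0 ⊢ p0
  [∨I₂] p1 ⊢ (p1 ∨ p1)
    [Ax] p1 ⊢ p1

Result: YES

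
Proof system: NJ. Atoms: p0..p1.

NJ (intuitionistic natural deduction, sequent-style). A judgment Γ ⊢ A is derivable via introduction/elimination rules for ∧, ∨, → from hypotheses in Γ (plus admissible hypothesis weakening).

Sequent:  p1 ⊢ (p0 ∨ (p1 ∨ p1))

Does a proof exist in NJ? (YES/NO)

Derivation trace:
[∨I₂] p1 ⊢ (p0 ∨ (p1 ∨ p1))
  [∨I₂] p1 ⊢ (p1 ∨ p1)
    [Ax] p1 ⊢ p1

Result: YES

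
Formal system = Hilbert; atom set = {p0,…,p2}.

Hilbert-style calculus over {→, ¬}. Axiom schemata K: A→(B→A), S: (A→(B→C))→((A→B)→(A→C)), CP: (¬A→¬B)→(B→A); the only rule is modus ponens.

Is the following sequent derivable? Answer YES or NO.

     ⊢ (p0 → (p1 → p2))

Truth-table refutation:
  v=000: Γ:[] Δ:[(p0 → (p1 → p2))=T] refutes=False
  v=001: Γ:[] Δ:[(p0 → (p1 → p2))=T] refutes=False
  v=010: Γ:[] Δ:[(p0 → (p1 → p2))=T] refutes=False
  v=011: Γ:[] Δ:[(p0 → (p1 → p2))=T] refutes=False
  v=100: Γ:[] Δ:[(p0 → (p1 → p2))=T] refutes=False
  v=101: Γ:[] Δ:[(p0 → (p1 → p2))=T] refutes=False
  v=110: Γ:[] Δ:[(p0 → (p1 → p2))=F] refutes=True  ← countermodel

Result: NO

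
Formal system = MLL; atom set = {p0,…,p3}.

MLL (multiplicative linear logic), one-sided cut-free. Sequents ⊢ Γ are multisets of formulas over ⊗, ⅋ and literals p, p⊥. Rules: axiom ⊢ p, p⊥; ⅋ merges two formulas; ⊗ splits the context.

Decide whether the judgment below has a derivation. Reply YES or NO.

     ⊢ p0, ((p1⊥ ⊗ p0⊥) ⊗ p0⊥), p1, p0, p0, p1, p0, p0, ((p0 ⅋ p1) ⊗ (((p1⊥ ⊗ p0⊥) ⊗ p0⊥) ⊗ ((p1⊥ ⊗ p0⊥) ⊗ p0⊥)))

Derivation (root first):
[⊗]  ⊢ p0, ((p1⊥ ⊗ p0⊥) ⊗ p0⊥), p1, p0, p0, p1, p0, p0, ((p0 ⅋ p1) ⊗ (((p1⊥ ⊗ p0⊥) ⊗ p0⊥) ⊗ ((p1⊥ ⊗ p0⊥) ⊗ p0⊥)))
  [⅋]  ⊢ p0, ((p1⊥ ⊗ p0⊥) ⊗ p0⊥), (p0 ⅋ p1)
    [⊗]  ⊢ p1, p0, p0, ((p1⊥ ⊗ p0⊥) ⊗ p0⊥)
      [⊗]  ⊢ p1, p0, (p1⊥ ⊗ p0⊥)
        [Ax]  ⊢ p1, p1⊥
        [Ax]  ⊢ p0, p0⊥
      [Ax]  ⊢ p0, p0⊥
  [⊗]  ⊢ p1, p0, p0, p1, p0, p0, (((p1⊥ ⊗ p0⊥) ⊗ p0⊥) ⊗ ((p1⊥ ⊗ p0⊥) ⊗ p0⊥))
    [⊗]  ⊢ p1, p0, p0, ((p1⊥ ⊗ p0⊥) ⊗ p0⊥)
      [⊗]  ⊢ p1, p0, (p1⊥ ⊗ p0⊥)
        [Ax]  ⊢ p1, p1⊥
        [Ax]  ⊢ p0, p0⊥
      [Ax]  ⊢ p0, p0⊥
    [⊗]  ⊢ p1, p0, p0, ((p1⊥ ⊗ p0⊥) ⊗ p0⊥)
      [⊗]  ⊢ p1, p0, (p1⊥ ⊗ p0⊥)
        [Ax]  ⊢ p1, p1⊥
        [Ax]  ⊢ p0, p0⊥
      [Ax]  ⊢ p0, p0⊥

Result: YES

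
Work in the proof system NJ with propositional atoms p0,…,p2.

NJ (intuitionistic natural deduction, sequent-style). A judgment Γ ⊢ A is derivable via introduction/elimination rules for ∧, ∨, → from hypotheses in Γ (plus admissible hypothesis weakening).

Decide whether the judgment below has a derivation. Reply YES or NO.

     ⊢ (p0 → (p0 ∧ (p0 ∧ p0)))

Derivation (root first):
[→I]  ⊢ (p0 → (p0 ∧ (p0 ∧ p0)))
  [∧I] p0 ⊢ (p0 ∧ (p0 ∧ p0))
    [Ax] p0 ⊢ p0
    [∧I] p0 ⊢ (p0 ∧ p0)
      [Ax] p0 ⊢ p0
      [Ax] p0 ⊢ p0

Result: YES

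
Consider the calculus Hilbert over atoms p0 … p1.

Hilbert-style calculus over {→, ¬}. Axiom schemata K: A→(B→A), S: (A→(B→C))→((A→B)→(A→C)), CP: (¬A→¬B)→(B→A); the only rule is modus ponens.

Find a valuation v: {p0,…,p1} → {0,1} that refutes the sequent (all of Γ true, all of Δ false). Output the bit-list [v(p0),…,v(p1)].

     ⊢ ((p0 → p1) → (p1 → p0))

Enumerate valuations to refute Γ ⊢ Δ:
  v=00: Γ:[] Δ:[((p0 → p1) → (p1 → p0))=T] refutes=False
  v=01: Γ:[] Δ:[((p0 → p1) → (p1 → p0))=F] refutes=True  ← countermodel

Result: [0, 1]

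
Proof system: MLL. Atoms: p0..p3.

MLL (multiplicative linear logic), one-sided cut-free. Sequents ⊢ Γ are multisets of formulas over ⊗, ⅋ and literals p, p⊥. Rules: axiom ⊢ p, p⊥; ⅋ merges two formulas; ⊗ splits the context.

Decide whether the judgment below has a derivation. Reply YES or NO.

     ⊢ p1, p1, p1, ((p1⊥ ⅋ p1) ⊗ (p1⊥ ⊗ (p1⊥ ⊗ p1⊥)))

Proof tree:
[⊗]  ⊢ p1, p1, p1, ((p1⊥ ⅋ p1) ⊗ (p1⊥ ⊗ (p1⊥ ⊗ p1⊥)))
  [⅋]  ⊢ (p1⊥ ⅋ p1)
    [Ax]  ⊢ p1, p1⊥
  [⊗]  ⊢ p1, p1, p1, (p1⊥ ⊗ (p1⊥ ⊗ p1⊥))
    [Ax]  ⊢ p1, p1⊥
    [⊗]  ⊢ p1, p1, (p1⊥ ⊗ p1⊥)
      [Ax]  ⊢ p1, p1⊥
      [Ax]  ⊢ p1, p1⊥

Result: YES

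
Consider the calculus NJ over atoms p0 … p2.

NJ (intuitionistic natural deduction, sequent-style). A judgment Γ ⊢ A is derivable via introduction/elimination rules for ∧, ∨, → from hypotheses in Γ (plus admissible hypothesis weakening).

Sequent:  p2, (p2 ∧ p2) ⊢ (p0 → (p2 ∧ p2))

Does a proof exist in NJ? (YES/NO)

Proof tree:
[→I] p2, (p2 ∧ p2) ⊢ (p0 → (p2 ∧ p2))
  [∧I] p2, (p2 ∧ p2), p0 ⊢ (p2 ∧ p2)
    [Ax] p2 ⊢ p2
    [Wk] p2, p0, (p2 ∧ p2) ⊢ p2
      [Wk] p2, p0 ⊢ p2
        [Ax] p2 ⊢ p2

Result: YES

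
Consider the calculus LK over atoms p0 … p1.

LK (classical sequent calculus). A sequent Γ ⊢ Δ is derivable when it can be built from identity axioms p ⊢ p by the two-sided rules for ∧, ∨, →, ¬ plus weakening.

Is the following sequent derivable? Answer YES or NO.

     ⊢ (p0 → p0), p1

Derivation trace:
[WR]  ⊢ (p0 → p0), p1
  [→R]  ⊢ (p0 → p0)
    [Ax] p0 ⊢ p0

Result: YES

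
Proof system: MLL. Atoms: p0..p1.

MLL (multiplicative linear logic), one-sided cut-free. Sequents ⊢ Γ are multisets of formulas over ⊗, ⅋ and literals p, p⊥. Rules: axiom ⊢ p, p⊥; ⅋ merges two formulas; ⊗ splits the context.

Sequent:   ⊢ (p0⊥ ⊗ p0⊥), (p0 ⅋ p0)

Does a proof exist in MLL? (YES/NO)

Derivation trace:
[⅋]  ⊢ (p0⊥ ⊗ p0⊥), (p0 ⅋ p0)
  [⊗]  ⊢ p0, p0, (p0⊥ ⊗ p0⊥)
    [Ax]  ⊢ p0, p0⊥
    [Ax]  ⊢ p0, p0⊥

Result: YES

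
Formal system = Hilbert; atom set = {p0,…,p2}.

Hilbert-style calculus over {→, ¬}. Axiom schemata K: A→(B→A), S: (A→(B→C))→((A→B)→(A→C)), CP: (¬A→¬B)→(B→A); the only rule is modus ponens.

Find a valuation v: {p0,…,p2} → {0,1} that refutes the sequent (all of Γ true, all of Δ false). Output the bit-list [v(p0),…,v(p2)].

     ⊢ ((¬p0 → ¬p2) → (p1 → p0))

Search for a countermodel by truth-table:
  v=000: Γ:[] Δ:[((¬p0 → ¬p2) → (p1 → p0))=T] refutes=False
  v=001: Γ:[] Δ:[((¬p0 → ¬p2) → (p1 → p0))=T] refutes=False
  v=010: Γ:[] Δ:[((¬p0 → ¬p2) → (p1 → p0))=F] refutes=True  ← countermodel

Result: [0, 1, 0]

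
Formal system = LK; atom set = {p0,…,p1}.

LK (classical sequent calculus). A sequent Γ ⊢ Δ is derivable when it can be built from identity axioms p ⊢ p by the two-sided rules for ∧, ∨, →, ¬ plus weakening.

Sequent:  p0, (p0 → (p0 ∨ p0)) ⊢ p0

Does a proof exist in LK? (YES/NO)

Proof tree:
[→L] p0, (p0 → (p0 ∨ p0)) ⊢ p0
  [Ax] p0 ⊢ p0
  [∨L] p0, (p0 ∨ p0) ⊢ p0
    [WL] p0, p0 ⊢ p0
      [Ax] p0 ⊢ p0
    [Ax] p0 ⊢ p0

Result: YES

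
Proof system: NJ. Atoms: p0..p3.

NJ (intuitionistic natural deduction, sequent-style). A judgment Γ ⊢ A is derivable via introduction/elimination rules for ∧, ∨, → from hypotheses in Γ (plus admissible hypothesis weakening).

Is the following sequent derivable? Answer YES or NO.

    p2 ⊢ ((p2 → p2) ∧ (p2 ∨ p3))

Derivation (root first):
[∧I] p2 ⊢ ((p2 → p2) ∧ (p2 ∨ p3))
  [→I]  ⊢ (p2 → p2)
    [Ax] p2 ⊢ p2
  [∨I₁] p2 ⊢ (p2 ∨ p3)
    [Ax] p2 ⊢ p2

Result: YES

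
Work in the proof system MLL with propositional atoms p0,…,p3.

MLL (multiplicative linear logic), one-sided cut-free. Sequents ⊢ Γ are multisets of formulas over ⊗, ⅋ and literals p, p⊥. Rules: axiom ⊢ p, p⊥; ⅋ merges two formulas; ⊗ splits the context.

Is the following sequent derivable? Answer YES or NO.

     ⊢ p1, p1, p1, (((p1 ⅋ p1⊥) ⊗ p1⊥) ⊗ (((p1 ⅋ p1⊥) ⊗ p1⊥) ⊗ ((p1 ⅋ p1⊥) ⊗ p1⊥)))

Derivation (root first):
[⊗]  ⊢ p1, p1, p1, (((p1 ⅋ p1⊥) ⊗ p1⊥) ⊗ (((p1 ⅋ p1⊥) ⊗ p1⊥) ⊗ ((p1 ⅋ p1⊥) ⊗ p1⊥)))
  [⊗]  ⊢ p1, ((p1 ⅋ p1⊥) ⊗ p1⊥)
    [⅋]  ⊢ (p1 ⅋ p1⊥)
      [Ax]  ⊢ p1, p1⊥
    [Ax]  ⊢ p1, p1⊥
  [⊗]  ⊢ p1, p1, (((p1 ⅋ p1⊥) ⊗ p1⊥) ⊗ ((p1 ⅋ p1⊥) ⊗ p1⊥))
    [⊗]  ⊢ p1, ((p1 ⅋ p1⊥) ⊗ p1⊥)
      [⅋]  ⊢ (p1 ⅋ p1⊥)
        [Ax]  ⊢ p1, p1⊥
      [Ax]  ⊢ p1, p1⊥
    [⊗]  ⊢ p1, ((p1 ⅋ p1⊥) ⊗ p1⊥)
      [⅋]  ⊢ (p1 ⅋ p1⊥)
        [Ax]  ⊢ p1, p1⊥
      [Ax]  ⊢ p1, p1⊥

Result: YES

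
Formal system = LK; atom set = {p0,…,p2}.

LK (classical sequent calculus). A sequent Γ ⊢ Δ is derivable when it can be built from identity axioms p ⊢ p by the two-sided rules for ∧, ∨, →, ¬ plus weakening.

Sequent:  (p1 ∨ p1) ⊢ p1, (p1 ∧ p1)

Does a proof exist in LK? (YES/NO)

Proof tree:
[∨L] (p1 ∨ p1) ⊢ p1, (p1 ∧ p1)
  [∧R] p1 ⊢ (p1 ∧ p1)
    [Ax] p1 ⊢ p1
    [Ax] p1 ⊢ p1
  [Ax] p1 ⊢ p1

Result: YES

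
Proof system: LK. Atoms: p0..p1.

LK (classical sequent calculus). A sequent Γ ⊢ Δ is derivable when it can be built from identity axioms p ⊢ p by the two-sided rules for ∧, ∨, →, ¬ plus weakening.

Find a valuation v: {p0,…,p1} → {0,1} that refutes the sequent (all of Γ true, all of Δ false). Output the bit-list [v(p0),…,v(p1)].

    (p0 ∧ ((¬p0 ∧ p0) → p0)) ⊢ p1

Truth-table refutation:
  v=00: Γ:[(p0 ∧ ((¬p0 ∧ p0) → p0))=F] Δ:[p1=F] refutes=False
  v=01: Γ:[(p0 ∧ ((¬p0 ∧ p0) → p0))=F] Δ:[p1=T] refutes=False
  v=10: Γ:[(p0 ∧ ((¬p0 ∧ p0) → p0))=T] Δ:[p1=F] refutes=True  ← countermodel

Result: [1, 0]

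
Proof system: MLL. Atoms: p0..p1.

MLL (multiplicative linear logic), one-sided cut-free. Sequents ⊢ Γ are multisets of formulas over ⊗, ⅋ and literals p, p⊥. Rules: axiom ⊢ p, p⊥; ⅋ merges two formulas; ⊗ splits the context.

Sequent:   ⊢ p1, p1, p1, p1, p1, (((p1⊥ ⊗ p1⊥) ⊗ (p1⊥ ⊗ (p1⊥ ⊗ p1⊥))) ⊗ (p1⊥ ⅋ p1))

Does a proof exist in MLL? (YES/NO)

Proof tree:
[⊗]  ⊢ p1, p1, p1, p1, p1, (((p1⊥ ⊗ p1⊥) ⊗ (p1⊥ ⊗ (p1⊥ ⊗ p1⊥))) ⊗ (p1⊥ ⅋ p1))
  [⊗]  ⊢ p1, p1, p1, p1, p1, ((p1⊥ ⊗ p1⊥) ⊗ (p1⊥ ⊗ (p1⊥ ⊗ p1⊥)))
    [⊗]  ⊢ p1, p1, (p1⊥ ⊗ p1⊥)
      [Ax]  ⊢ p1, p1⊥
      [Ax]  ⊢ p1, p1⊥
    [⊗]  ⊢ p1, p1, p1, (p1⊥ ⊗ (p1⊥ ⊗ p1⊥))
      [Ax]  ⊢ p1, p1⊥
      [⊗]  ⊢ p1, p1, (p1⊥ ⊗ p1⊥)
        [Ax]  ⊢ p1, p1⊥
        [Ax]  ⊢ p1, p1⊥
  [⅋]  ⊢ (p1⊥ ⅋ p1)
    [Ax]  ⊢ p1, p1⊥

Result: YES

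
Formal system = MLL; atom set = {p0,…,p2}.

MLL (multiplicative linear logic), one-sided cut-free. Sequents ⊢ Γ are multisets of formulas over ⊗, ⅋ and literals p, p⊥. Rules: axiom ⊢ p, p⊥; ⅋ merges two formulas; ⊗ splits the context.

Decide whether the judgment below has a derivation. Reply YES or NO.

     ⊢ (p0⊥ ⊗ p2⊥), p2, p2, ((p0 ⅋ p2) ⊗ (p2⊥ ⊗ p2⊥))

Proof tree:
[⊗]  ⊢ (p0⊥ ⊗ p2⊥), p2, p2, ((p0 ⅋ p2) ⊗ (p2⊥ ⊗ p2⊥))
  [⅋]  ⊢ (p0⊥ ⊗ p2⊥), (p0 ⅋ p2)
    [⊗]  ⊢ p0, p2, (p0⊥ ⊗ p2⊥)
      [Ax]  ⊢ p0, p0⊥
      [Ax]  ⊢ p2, p2⊥
  [⊗]  ⊢ p2, p2, (p2⊥ ⊗ p2⊥)
    [Ax]  ⊢ p2, p2⊥
    [Ax]  ⊢ p2, p2⊥

Result: YES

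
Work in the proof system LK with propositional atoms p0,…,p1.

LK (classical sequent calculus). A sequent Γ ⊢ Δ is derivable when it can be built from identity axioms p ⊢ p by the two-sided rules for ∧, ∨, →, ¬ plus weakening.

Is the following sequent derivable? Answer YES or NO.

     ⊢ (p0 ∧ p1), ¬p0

Truth-table refutation:
  v=00: Γ:[] Δ:[(p0 ∧ p1)=F, ¬p0=T] refutes=False
  v=01: Γ:[] Δ:[(p0 ∧ p1)=F, ¬p0=T] refutes=False
  v=10: Γ:[] Δ:[(p0 ∧ p1)=F, ¬p0=F] refutes=True  ← countermodel

Result: NO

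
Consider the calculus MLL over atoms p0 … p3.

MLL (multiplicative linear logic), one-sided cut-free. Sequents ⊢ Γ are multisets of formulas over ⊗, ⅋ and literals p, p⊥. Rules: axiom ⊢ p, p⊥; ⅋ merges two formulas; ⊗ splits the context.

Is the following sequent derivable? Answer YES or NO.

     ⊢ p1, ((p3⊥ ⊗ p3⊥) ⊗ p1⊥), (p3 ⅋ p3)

Proof tree:
[⅋]  ⊢ p1, ((p3⊥ ⊗ p3⊥) ⊗ p1⊥), (p3 ⅋ p3)
  [⊗]  ⊢ p3, p3, p1, ((p3⊥ ⊗ p3⊥) ⊗ p1⊥)
    [⊗]  ⊢ p3, p3, (p3⊥ ⊗ p3⊥)
      [Ax]  ⊢ p3, p3⊥
      [Ax]  ⊢ p3, p3⊥
    [Ax]  ⊢ p1, p1⊥

Result: YES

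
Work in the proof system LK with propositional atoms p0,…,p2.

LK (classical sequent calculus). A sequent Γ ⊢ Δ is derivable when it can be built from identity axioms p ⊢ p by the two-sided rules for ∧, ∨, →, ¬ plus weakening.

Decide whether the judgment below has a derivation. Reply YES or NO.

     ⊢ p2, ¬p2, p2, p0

Proof tree:
[WR]  ⊢ p2, ¬p2, p2, p0
  [WR]  ⊢ p2, ¬p2, p2
    [¬R]  ⊢ p2, ¬p2
      [Ax] p2 ⊢ p2

Result: YES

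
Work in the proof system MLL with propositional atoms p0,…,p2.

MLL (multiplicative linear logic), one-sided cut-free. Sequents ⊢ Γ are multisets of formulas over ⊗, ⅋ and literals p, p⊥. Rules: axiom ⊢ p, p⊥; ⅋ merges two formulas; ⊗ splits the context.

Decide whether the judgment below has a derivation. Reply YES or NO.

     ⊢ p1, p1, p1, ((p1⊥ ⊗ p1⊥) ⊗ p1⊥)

Derivation trace:
[⊗]  ⊢ p1, p1, p1, ((p1⊥ ⊗ p1⊥) ⊗ p1⊥)
  [⊗]  ⊢ p1, p1, (p1⊥ ⊗ p1⊥)
    [Ax]  ⊢ p1, p1⊥
    [Ax]  ⊢ p1, p1⊥
  [Ax]  ⊢ p1, p1⊥

Result: YES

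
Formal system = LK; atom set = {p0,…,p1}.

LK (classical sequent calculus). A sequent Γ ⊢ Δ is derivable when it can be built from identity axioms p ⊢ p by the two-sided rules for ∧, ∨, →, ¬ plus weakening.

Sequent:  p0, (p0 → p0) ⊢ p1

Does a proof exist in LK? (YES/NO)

Truth-table refutation:
  v=00: Γ:[p0=F, (p0 → p0)=T] Δ:[p1=F] refutes=False
  v=01: Γ:[p0=F, (p0 → p0)=T] Δ:[p1=T] refutes=False
  v=10: Γ:[p0=T, (p0 → p0)=T] Δ:[p1=F] refutes=True  ← countermodel

Result: NO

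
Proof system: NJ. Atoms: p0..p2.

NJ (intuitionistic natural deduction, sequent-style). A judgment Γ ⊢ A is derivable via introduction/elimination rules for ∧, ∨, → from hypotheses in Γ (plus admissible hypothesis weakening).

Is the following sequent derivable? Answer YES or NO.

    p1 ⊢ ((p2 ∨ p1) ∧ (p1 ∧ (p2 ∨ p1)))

Proof tree:
[∧I] p1 ⊢ ((p2 ∨ p1) ∧ (p1 ∧ (p2 ∨ p1)))
  [∨I₂] p1 ⊢ (p2 ∨ p1)
    [Ax] p1 ⊢ p1
  [∧I] p1 ⊢ (p1 ∧ (p2 ∨ p1))
    [Ax] p1 ⊢ p1
    [∨I₂] p1 ⊢ (p2 ∨ p1)
      [Ax] p1 ⊢ p1

Result: YES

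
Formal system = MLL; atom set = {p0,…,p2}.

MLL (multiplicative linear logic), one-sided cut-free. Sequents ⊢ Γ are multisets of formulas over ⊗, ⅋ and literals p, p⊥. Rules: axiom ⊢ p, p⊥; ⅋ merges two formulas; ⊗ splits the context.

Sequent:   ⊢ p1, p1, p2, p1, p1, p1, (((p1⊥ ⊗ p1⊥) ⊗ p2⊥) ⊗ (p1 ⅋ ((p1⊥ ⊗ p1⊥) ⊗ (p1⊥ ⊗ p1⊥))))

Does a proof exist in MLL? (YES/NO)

Derivation (root first):
[⊗]  ⊢ p1, p1, p2, p1, p1, p1, (((p1⊥ ⊗ p1⊥) ⊗ p2⊥) ⊗ (p1 ⅋ ((p1⊥ ⊗ p1⊥) ⊗ (p1⊥ ⊗ p1⊥))))
  [⊗]  ⊢ p1, p1, p2, ((p1⊥ ⊗ p1⊥) ⊗ p2⊥)
    [⊗]  ⊢ p1, p1, (p1⊥ ⊗ p1⊥)
      [Ax]  ⊢ p1, p1⊥
      [Ax]  ⊢ p1, p1⊥
    [Ax]  ⊢ p2, p2⊥
  [⅋]  ⊢ p1, p1, p1, (p1 ⅋ ((p1⊥ ⊗ p1⊥) ⊗ (p1⊥ ⊗ p1⊥)))
    [⊗]  ⊢ p1, p1, p1, p1, ((p1⊥ ⊗ p1⊥) ⊗ (p1⊥ ⊗ p1⊥))
      [⊗]  ⊢ p1, p1, (p1⊥ ⊗ p1⊥)
        [Ax]  ⊢ p1, p1⊥
        [Ax]  ⊢ p1, p1⊥
      [⊗]  ⊢ p1, p1, (p1⊥ ⊗ p1⊥)
        [Ax]  ⊢ p1, p1⊥
        [Ax]  ⊢ p1, p1⊥

Result: YES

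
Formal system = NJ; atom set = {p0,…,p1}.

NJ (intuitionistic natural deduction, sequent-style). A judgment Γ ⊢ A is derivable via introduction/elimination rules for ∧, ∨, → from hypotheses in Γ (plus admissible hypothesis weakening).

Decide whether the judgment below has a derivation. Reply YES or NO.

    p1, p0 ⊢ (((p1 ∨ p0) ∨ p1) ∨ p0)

Proof tree:
[Wk] p1, p0 ⊢ (((p1 ∨ p0) ∨ p1) ∨ p0)
  [∨I₁] p1 ⊢ (((p1 ∨ p0) ∨ p1) ∨ p0)
    [∨I₁] p1 ⊢ ((p1 ∨ p0) ∨ p1)
      [∨I₁] p1 ⊢ (p1 ∨ p0)
        [Ax] p1 ⊢ p1

Result: YES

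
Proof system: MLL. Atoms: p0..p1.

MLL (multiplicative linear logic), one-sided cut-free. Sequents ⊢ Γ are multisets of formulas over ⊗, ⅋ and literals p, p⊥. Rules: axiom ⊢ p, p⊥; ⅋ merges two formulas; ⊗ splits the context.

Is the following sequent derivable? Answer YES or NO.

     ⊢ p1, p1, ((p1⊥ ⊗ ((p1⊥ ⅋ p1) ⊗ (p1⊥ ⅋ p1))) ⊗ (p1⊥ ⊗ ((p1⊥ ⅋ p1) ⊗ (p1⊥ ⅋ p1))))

Proof tree:
[⊗]  ⊢ p1, p1, ((p1⊥ ⊗ ((p1⊥ ⅋ p1) ⊗ (p1⊥ ⅋ p1))) ⊗ (p1⊥ ⊗ ((p1⊥ ⅋ p1) ⊗ (p1⊥ ⅋ p1))))
  [⊗]  ⊢ p1, (p1⊥ ⊗ ((p1⊥ ⅋ p1) ⊗ (p1⊥ ⅋ p1)))
    [Ax]  ⊢ p1, p1⊥
    [⊗]  ⊢ ((p1⊥ ⅋ p1) ⊗ (p1⊥ ⅋ p1))
      [⅋]  ⊢ (p1⊥ ⅋ p1)
        [Ax]  ⊢ p1, p1⊥
      [⅋]  ⊢ (p1⊥ ⅋ p1)
        [Ax]  ⊢ p1, p1⊥
  [⊗]  ⊢ p1, (p1⊥ ⊗ ((p1⊥ ⅋ p1) ⊗ (p1⊥ ⅋ p1)))
    [Ax]  ⊢ p1, p1⊥
    [⊗]  ⊢ ((p1⊥ ⅋ p1) ⊗ (p1⊥ ⅋ p1))
      [⅋]  ⊢ (p1⊥ ⅋ p1)
        [Ax]  ⊢ p1, p1⊥
      [⅋]  ⊢ (p1⊥ ⅋ p1)
        [Ax]  ⊢ p1, p1⊥

Result: YES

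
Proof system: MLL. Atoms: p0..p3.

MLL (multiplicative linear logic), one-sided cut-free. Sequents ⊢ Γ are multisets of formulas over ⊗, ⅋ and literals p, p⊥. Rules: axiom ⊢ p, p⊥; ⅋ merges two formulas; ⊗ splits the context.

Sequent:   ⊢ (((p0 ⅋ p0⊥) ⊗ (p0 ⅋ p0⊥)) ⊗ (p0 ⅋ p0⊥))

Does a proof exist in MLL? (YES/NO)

Derivation trace:
[⊗]  ⊢ (((p0 ⅋ p0⊥) ⊗ (p0 ⅋ p0⊥)) ⊗ (p0 ⅋ p0⊥))
  [⊗]  ⊢ ((p0 ⅋ p0⊥) ⊗ (p0 ⅋ p0⊥))
    [⅋]  ⊢ (p0 ⅋ p0⊥)
      [Ax]  ⊢ p0, p0⊥
    [⅋]  ⊢ (p0 ⅋ p0⊥)
      [Ax]  ⊢ p0, p0⊥
  [⅋]  ⊢ (p0 ⅋ p0⊥)
    [Ax]  ⊢ p0, p0⊥

Result: YES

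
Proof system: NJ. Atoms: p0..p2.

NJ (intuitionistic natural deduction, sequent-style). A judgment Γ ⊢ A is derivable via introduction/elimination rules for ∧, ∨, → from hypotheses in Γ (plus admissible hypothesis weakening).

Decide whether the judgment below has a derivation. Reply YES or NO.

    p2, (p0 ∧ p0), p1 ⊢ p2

Derivation trace:
[Wk] p2, (p0 ∧ p0), p1 ⊢ p2
  [Wk] p2, (p0 ∧ p0) ⊢ p2
    [Ax] p2 ⊢ p2

Result: YES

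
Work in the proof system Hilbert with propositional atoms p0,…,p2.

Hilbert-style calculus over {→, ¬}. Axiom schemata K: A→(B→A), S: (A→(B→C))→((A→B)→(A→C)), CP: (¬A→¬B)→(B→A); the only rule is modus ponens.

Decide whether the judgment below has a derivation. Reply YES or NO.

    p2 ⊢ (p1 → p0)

Enumerate valuations to refute Γ ⊢ Δ:
  v=000: Γ:[p2=F] Δ:[(p1 → p0)=T] refutes=False
  v=001: Γ:[p2=T] Δ:[(p1 → p0)=T] refutes=False
  v=010: Γ:[p2=F] Δ:[(p1 → p0)=F] refutes=False
  v=011: Γ:[p2=T] Δ:[(p1 → p0)=F] refutes=True  ← countermodel

Result: NO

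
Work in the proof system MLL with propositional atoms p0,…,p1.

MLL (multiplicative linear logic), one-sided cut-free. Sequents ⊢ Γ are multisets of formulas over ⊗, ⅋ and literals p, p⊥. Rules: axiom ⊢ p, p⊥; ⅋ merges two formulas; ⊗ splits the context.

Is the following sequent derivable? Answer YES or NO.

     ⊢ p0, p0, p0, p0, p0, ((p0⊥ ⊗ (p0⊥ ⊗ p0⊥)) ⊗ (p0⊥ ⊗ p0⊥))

Derivation trace:
[⊗]  ⊢ p0, p0, p0, p0, p0, ((p0⊥ ⊗ (p0⊥ ⊗ p0⊥)) ⊗ (p0⊥ ⊗ p0⊥))
  [⊗]  ⊢ p0, p0, p0, (p0⊥ ⊗ (p0⊥ ⊗ p0⊥))
    [Ax]  ⊢ p0, p0⊥
    [⊗]  ⊢ p0, p0, (p0⊥ ⊗ p0⊥)
      [Ax]  ⊢ p0, p0⊥
      [Ax]  ⊢ p0, p0⊥
  [⊗]  ⊢ p0, p0, (p0⊥ ⊗ p0⊥)
    [Ax]  ⊢ p0, p0⊥
    [Ax]  ⊢ p0, p0⊥

Result: YES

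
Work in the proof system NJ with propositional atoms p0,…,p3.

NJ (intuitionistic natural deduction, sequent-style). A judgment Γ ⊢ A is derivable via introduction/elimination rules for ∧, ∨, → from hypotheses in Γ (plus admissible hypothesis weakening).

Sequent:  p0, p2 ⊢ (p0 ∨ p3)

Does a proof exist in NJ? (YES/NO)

Proof tree:
[Wk] p0, p2 ⊢ (p0 ∨ p3)
  [∨I₁] p0 ⊢ (p0 ∨ p3)
    [Ax] p0 ⊢ p0

Result: YES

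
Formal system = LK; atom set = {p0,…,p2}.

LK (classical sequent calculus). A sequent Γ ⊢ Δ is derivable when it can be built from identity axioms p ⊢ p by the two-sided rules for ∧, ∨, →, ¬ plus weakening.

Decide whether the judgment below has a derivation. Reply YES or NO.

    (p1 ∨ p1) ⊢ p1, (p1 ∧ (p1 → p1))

Derivation (root first):
[∨L] (p1 ∨ p1) ⊢ p1, (p1 ∧ (p1 → p1))
  [Ax] p1 ⊢ p1
  [∧R] p1 ⊢ (p1 ∧ (p1 → p1))
    [Ax] p1 ⊢ p1
    [→R]  ⊢ (p1 → p1)
      [Ax] p1 ⊢ p1

Result: YES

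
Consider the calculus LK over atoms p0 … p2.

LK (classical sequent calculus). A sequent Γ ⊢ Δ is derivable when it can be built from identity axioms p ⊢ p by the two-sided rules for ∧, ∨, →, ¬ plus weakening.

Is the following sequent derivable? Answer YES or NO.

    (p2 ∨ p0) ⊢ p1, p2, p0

Proof tree:
[∨L] (p2 ∨ p0) ⊢ p1, p2, p0
  [WR] p2 ⊢ p2, p1
    [Ax] p2 ⊢ p2
  [Ax] p0 ⊢ p0

Result: YES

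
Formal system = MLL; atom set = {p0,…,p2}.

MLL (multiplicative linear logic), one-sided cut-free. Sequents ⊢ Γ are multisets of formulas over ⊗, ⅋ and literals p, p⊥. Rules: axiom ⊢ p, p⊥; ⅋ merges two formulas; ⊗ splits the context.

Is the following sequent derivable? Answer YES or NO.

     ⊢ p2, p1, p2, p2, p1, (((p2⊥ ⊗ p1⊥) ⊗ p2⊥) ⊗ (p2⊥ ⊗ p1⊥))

Derivation (root first):
[⊗]  ⊢ p2, p1, p2, p2, p1, (((p2⊥ ⊗ p1⊥) ⊗ p2⊥) ⊗ (p2⊥ ⊗ p1⊥))
  [⊗]  ⊢ p2, p1, p2, ((p2⊥ ⊗ p1⊥) ⊗ p2⊥)
    [⊗]  ⊢ p2, p1, (p2⊥ ⊗ p1⊥)
      [Ax]  ⊢ p2, p2⊥
      [Ax]  ⊢ p1, p1⊥
    [Ax]  ⊢ p2, p2⊥
  [⊗]  ⊢ p2, p1, (p2⊥ ⊗ p1⊥)
    [Ax]  ⊢ p2, p2⊥
    [Ax]  ⊢ p1, p1⊥

Result: YES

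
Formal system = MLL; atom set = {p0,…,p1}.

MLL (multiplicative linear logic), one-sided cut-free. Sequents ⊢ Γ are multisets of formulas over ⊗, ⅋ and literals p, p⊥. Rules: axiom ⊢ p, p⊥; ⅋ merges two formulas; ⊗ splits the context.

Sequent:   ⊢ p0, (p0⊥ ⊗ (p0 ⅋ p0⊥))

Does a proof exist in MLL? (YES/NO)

Proof tree:
[⊗]  ⊢ p0, (p0⊥ ⊗ (p0 ⅋ p0⊥))
  [Ax]  ⊢ p0, p0⊥
  [⅋]  ⊢ (p0 ⅋ p0⊥)
    [Ax]  ⊢ p0, p0⊥

Result: YES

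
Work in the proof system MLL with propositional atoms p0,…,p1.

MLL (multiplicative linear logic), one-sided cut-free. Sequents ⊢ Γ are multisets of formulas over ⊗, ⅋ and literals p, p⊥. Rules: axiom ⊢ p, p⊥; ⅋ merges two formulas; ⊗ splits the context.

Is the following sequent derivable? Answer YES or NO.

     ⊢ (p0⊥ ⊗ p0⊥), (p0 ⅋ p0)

Proof tree:
[⅋]  ⊢ (p0⊥ ⊗ p0⊥), (p0 ⅋ p0)
  [⊗]  ⊢ p0, p0, (p0⊥ ⊗ p0⊥)
    [Ax]  ⊢ p0, p0⊥
    [Ax]  ⊢ p0, p0⊥

Result: YES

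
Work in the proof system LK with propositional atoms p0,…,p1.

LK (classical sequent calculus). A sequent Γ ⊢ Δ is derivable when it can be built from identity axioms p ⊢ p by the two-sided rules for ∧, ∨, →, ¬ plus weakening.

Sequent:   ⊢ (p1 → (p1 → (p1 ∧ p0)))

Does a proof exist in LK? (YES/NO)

Search for a countermodel by truth-table:
  v=00: Γ:[] Δ:[(p1 → (p1 → (p1 ∧ p0)))=T] refutes=False
  v=01: Γ:[] Δ:[(p1 → (p1 → (p1 ∧ p0)))=F] refutes=True  ← countermodel

Result: NO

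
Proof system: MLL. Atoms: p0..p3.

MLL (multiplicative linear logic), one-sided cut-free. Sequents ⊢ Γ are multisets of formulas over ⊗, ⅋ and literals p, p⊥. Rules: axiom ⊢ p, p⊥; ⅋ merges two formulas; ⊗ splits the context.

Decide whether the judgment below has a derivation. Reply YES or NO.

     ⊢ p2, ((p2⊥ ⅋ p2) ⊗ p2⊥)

Derivation (root first):
[⊗]  ⊢ p2, ((p2⊥ ⅋ p2) ⊗ p2⊥)
  [⅋]  ⊢ (p2⊥ ⅋ p2)
    [Ax]  ⊢ p2, p2⊥
  [Ax]  ⊢ p2, p2⊥

Result: YES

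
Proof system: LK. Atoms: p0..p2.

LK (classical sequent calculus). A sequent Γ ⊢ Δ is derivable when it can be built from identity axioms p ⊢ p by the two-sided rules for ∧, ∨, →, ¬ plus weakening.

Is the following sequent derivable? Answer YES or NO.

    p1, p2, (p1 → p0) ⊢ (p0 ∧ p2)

Derivation (root first):
[∧R] p1, p2, (p1 → p0) ⊢ (p0 ∧ p2)
  [WL] p1, (p1 → p0), p1 ⊢ p0
    [→L] p1, (p1 → p0) ⊢ p0
      [Ax] p1 ⊢ p1
      [Ax] p0 ⊢ p0
  [Ax] p2 ⊢ p2

Result: YES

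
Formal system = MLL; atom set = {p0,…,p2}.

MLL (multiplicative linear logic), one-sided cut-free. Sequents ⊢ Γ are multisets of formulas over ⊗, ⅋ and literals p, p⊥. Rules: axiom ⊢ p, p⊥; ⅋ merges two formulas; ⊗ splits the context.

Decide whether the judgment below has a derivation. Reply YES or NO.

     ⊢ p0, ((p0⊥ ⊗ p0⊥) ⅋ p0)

Derivation (root first):
[⅋]  ⊢ p0, ((p0⊥ ⊗ p0⊥) ⅋ p0)
  [⊗]  ⊢ p0, p0, (p0⊥ ⊗ p0⊥)
    [Ax]  ⊢ p0, p0⊥
    [Ax]  ⊢ p0, p0⊥

Result: YES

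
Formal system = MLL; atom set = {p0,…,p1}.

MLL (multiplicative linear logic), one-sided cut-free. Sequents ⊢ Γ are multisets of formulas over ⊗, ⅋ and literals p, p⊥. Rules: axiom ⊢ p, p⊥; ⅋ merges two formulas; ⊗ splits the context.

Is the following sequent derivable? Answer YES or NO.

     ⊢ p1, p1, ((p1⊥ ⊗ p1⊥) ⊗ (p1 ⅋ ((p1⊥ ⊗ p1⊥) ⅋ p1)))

Proof tree:
[⊗]  ⊢ p1, p1, ((p1⊥ ⊗ p1⊥) ⊗ (p1 ⅋ ((p1⊥ ⊗ p1⊥) ⅋ p1)))
  [⊗]  ⊢ p1, p1, (p1⊥ ⊗ p1⊥)
    [Ax]  ⊢ p1, p1⊥
    [Ax]  ⊢ p1, p1⊥
  [⅋]  ⊢ (p1 ⅋ ((p1⊥ ⊗ p1⊥) ⅋ p1))
    [⅋]  ⊢ p1, ((p1⊥ ⊗ p1⊥) ⅋ p1)
      [⊗]  ⊢ p1, p1, (p1⊥ ⊗ p1⊥)
        [Ax]  ⊢ p1, p1⊥
        [Ax]  ⊢ p1, p1⊥

Result: YES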